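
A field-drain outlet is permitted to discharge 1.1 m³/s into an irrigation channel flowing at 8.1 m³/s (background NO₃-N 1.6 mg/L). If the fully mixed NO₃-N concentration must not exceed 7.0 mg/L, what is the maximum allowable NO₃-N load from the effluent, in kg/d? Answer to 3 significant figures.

Mass balance at the limit: 8.100·1.600 + 1.100·Cₑ = 9.200·7.0 → Cₑ = 46.76 mg/L.
Load = 1.100 m³/s × 46.76 g/m³ × 86 400 s/d = 4444 kg/d.

4440 kg/d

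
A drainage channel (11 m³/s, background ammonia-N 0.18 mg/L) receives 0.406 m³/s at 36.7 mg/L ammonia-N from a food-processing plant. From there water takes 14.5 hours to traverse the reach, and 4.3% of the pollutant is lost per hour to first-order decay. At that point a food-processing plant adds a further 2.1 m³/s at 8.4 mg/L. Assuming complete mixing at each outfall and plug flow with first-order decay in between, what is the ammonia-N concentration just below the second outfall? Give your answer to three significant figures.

Flow-weighted average: C = (11.00·0.1800 + 0.4060·36.70) / 11.41 = 16.88/11.41 = 1.480 mg/L; combined flow 11.41 m³/s.
4.3%/h lost → k = −ln(1 − 0.043) = 0.04395 h⁻¹.
Decay over the reach: 1.480·exp(−kt) = 1.480·0.5287 = 0.7825 mg/L.
At the second outfall, C = (11.41·0.7825 + 2.100·8.400) / (11.41 + 2.100) = 1.967 mg/L.

1.97 mg/L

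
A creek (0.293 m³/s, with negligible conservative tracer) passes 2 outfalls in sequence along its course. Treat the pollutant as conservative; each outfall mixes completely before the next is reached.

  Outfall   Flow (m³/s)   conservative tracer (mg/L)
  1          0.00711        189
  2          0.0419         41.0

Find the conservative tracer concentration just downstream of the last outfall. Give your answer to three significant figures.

After outfall 1: Q = 0.2930 + 0.007110 = 0.3001 m³/s; C = (0.2930·0 + 0.007110·189.0)/0.3001 = 4.478 mg/L.
After outfall 2: Q = 0.3001 + 0.04190 = 0.3420 m³/s; C = (0.3001·4.478 + 0.04190·41.00)/0.3420 = 8.952 mg/L.

8.95 mg/L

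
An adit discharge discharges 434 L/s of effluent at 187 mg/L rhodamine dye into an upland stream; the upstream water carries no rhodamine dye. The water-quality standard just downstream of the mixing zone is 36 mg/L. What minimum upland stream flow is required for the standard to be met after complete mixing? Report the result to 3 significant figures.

Set C_mix = 36: (Q·0 + 434.0·187.0) / (Q + 434.0) = 36
→ Q = 434.0·(187.0 − 36)/(36 − 0) = 1820 L/s.

1820 L/s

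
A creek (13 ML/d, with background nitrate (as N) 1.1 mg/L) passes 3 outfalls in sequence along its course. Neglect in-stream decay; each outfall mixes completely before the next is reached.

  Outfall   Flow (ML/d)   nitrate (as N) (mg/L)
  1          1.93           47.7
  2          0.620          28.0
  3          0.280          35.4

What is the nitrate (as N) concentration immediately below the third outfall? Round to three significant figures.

After outfall 1: Q = 13.00 + 1.930 = 14.93 ML/d; C = (13.00·1.100 + 1.930·47.70)/14.93 = 7.124 mg/L.
After outfall 2: Q = 14.93 + 0.6200 = 15.55 ML/d; C = (14.93·7.124 + 0.6200·28.00)/15.55 = 7.956 mg/L.
After outfall 3: Q = 15.55 + 0.2800 = 15.83 ML/d; C = (15.55·7.956 + 0.2800·35.40)/15.83 = 8.442 mg/L.

8.44 mg/L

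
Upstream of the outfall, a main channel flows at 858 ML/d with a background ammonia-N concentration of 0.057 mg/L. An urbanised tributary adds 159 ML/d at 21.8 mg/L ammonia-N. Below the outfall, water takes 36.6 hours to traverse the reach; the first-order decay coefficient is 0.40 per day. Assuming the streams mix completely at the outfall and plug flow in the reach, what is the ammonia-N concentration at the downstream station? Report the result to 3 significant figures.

1.88 mg/L

Mixed concentration C = ΣQC/ΣQ = (858.0·0.05700 + 159.0·21.80) / 1017 = 3515/1017 = 3.456 mg/L.
First-order decay: C = 3.456·exp(−k·t) = 3.456·0.5434 = 1.878 mg/L.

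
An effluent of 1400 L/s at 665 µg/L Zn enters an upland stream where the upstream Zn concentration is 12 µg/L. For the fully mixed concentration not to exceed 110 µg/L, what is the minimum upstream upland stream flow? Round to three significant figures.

7930 L/s

Set C_mix = 110: (Q·12.00 + 1400·665.0) / (Q + 1400) = 110
→ Q = 1400·(665.0 − 110)/(110 − 12.00) = 7929 L/s.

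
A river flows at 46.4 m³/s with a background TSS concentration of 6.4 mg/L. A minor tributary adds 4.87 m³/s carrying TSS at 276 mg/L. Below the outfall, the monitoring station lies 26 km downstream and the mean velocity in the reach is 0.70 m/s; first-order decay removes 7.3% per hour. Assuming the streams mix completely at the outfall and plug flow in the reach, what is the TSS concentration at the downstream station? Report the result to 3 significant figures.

After mixing, C = (46.40·6.400 + 4.870·276.0) / 51.27 = 1641/51.27 = 32.01 mg/L.
Travel time t = 26·1000 / 0.70 = 37140 s = 10.32 h.
7.3%/h lost → k = −ln(1 − 0.073) = 0.07580 h⁻¹.
Applying C = C₀e^(−kt): 32.01 × 0.4575 = 14.64 mg/L.

14.6 mg/L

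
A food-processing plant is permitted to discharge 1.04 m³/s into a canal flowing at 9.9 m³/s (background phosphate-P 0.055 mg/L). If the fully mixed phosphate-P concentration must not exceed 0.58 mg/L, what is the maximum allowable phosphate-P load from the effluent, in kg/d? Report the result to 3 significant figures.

Mass balance at the limit: 9.900·0.05500 + 1.040·Cₑ = 10.94·0.58 → Cₑ = 5.578 mg/L.
Load = 1.040 m³/s × 5.578 g/m³ × 86 400 s/d = 501.2 kg/d.

501 kg/d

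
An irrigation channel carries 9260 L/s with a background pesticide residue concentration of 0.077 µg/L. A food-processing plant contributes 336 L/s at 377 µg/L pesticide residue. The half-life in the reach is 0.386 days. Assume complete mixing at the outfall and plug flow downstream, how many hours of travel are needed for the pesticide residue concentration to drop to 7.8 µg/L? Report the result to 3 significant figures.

7.11 h

After mixing, C = (9260·0.07700 + 336.0·377.0) / 9596 = 127400/9596 = 13.27 µg/L.
Half-life 0.386 d → k = ln 2 / 0.386 = 1.796 d⁻¹.
13.27·exp(−k·t) = 7.8 → t = ln(13.27/7.8)/k = 25580 s = 7.107 h.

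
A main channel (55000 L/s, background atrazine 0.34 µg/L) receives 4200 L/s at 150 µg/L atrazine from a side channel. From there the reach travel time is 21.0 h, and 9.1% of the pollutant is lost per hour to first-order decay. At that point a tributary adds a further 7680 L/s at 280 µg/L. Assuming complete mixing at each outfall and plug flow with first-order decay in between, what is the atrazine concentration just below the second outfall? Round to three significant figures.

After mixing, C = (55000·0.3400 + 4200·150.0) / 59200 = 648700/59200 = 10.96 µg/L; combined flow 59200 L/s.
9.1%/h lost → k = −ln(1 − 0.091) = 0.09541 h⁻¹.
First-order decay: C = 10.96·exp(−k·t) = 10.96·0.1348 = 1.478 µg/L.
Second outfall: C = (59200·1.478 + 7680·280.0)/66880 = 33.46 µg/L.

33.5 µg/L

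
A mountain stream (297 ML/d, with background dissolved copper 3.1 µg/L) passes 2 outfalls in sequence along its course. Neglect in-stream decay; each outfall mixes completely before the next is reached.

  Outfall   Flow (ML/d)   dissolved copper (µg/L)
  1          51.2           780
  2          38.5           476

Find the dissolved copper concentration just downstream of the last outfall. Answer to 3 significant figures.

153 µg/L

Outfall 1: combined Q = 348.2 ML/d; C = (297.0·3.100 + 51.20·780.0)/348.2 = 117.3 µg/L.
Outfall 2: combined Q = 386.7 ML/d; C = (348.2·117.3 + 38.50·476.0)/386.7 = 153.0 µg/L.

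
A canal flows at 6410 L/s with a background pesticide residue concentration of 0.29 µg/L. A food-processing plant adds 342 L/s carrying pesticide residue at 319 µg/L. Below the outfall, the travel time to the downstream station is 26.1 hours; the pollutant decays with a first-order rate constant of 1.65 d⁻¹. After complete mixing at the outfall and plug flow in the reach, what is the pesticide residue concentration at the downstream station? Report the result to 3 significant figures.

Mass balance: C = (6410·0.2900 + 342.0·319.0) / 6752 = 111000/6752 = 16.43 µg/L.
Decay over the reach: 16.43·exp(−kt) = 16.43·0.1662 = 2.732 µg/L.

2.73 µg/L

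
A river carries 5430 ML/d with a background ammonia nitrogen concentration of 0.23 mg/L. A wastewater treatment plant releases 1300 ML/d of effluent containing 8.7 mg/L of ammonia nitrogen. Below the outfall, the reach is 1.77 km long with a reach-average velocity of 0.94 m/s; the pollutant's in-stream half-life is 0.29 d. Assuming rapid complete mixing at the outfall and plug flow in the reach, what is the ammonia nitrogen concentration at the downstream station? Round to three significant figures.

Flow-weighted average: C = (5430·0.2300 + 1300·8.700) / 6730 = 12560/6730 = 1.866 mg/L.
Travel time t = 1.77·1000 / 0.94 = 1883 s = 0.5230 h.
Half-life 0.29 d → k = ln 2 / 0.29 = 2.390 d⁻¹.
Applying C = C₀e^(−kt): 1.866 × 0.9492 = 1.771 mg/L.

1.77 mg/L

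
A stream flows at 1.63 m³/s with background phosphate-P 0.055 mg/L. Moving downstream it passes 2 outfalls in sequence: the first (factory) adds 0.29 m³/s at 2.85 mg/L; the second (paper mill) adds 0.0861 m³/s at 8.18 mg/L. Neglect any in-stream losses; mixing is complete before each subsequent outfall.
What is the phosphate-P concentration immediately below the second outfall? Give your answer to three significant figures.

0.808 mg/L

Outfall 1: combined Q = 1.920 m³/s; C = (1.630·0.05500 + 0.2900·2.850)/1.920 = 0.4772 mg/L.
Outfall 2: combined Q = 2.006 m³/s; C = (1.920·0.4772 + 0.08610·8.180)/2.006 = 0.8078 mg/L.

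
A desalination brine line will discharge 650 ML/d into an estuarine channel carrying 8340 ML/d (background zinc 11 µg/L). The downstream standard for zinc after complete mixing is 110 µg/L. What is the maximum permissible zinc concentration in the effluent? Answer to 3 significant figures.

1380 µg/L

At the limit, (Qr·Cr + Qe·Cₑ)/(Qr + Qe) = 110:
Cₑ = (8990·110 − 8340·11.00) / 650.0 = 1380 µg/L.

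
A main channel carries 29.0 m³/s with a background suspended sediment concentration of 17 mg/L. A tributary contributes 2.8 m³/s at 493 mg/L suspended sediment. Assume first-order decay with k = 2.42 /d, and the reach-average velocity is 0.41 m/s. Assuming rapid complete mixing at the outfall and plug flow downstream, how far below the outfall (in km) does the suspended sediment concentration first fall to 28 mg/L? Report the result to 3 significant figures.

Conservation of mass: C = (29.00·17.00 + 2.800·493.0) / 31.80 = 1873/31.80 = 58.91 mg/L.
Set 58.91·exp(−k·t) = 28 → t = ln(58.91/28)/k = 26560 s = 7.377 h.
Distance = v·t = 0.41·26560 = 10890 m = 10.89 km.

10.9 km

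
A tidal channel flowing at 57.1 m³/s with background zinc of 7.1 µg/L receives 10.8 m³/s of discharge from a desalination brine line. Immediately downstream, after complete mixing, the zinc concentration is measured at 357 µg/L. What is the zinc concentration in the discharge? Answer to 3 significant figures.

Mass balance: 57.10·7.100 + 10.80·Cₑ = 67.90·357.0
→ Cₑ = (67.90·357.0 − 57.10·7.100) / 10.80 = 2207 µg/L.

2210 µg/L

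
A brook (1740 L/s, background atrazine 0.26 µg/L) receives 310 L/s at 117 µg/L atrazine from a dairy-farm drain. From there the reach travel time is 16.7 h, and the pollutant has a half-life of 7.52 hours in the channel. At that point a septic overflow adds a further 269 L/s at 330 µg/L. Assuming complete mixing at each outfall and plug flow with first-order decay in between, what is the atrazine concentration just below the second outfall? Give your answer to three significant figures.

Mass balance: C = (1740·0.2600 + 310.0·117.0) / 2050 = 36720/2050 = 17.91 µg/L; combined flow 2050 L/s.
Half-life 7.52 h → k = ln 2 / 7.52 = 0.09217 h⁻¹ = 2.212 d⁻¹.
After decay, C = 17.91 × e^(−kt) = 17.91 × 0.2145 = 3.843 µg/L.
Second outfall: C = (2050·3.843 + 269.0·330.0)/2319 = 41.68 µg/L.

41.7 µg/L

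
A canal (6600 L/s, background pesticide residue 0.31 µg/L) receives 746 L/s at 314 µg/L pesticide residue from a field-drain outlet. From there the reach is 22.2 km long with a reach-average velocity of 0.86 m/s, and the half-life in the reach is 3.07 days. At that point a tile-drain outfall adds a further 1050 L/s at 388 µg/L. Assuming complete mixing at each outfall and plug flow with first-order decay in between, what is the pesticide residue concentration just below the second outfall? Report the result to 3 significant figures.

74.8 µg/L

Conservation of mass: C = (6600·0.3100 + 746.0·314.0) / 7346 = 236300/7346 = 32.17 µg/L; combined flow 7346 L/s.
Travel time t = 22.2·1000 / 0.86 = 25810 s = 7.171 h.
Half-life 3.07 d → k = ln 2 / 3.07 = 0.2258 d⁻¹.
Applying C = C₀e^(−kt): 32.17 × 0.9348 = 30.07 µg/L.
At the second outfall, C = (7346·30.07 + 1050·388.0) / (7346 + 1050) = 74.83 µg/L.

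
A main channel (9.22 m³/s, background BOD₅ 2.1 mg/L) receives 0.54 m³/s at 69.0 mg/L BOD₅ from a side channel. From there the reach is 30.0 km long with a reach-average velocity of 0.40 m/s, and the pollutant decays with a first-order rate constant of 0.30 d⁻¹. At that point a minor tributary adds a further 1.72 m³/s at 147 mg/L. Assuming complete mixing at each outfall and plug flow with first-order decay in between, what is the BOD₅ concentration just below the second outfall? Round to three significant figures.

Mass balance: C = (9.220·2.100 + 0.5400·69.00) / 9.760 = 56.62/9.760 = 5.801 mg/L; combined flow 9.760 m³/s.
Travel time t = 30.0·1000 / 0.40 = 75000 s = 20.83 h.
Applying C = C₀e^(−kt): 5.801 × 0.7707 = 4.471 mg/L.
Second outfall: C = (9.760·4.471 + 1.720·147.0)/11.48 = 25.83 mg/L.

25.8 mg/L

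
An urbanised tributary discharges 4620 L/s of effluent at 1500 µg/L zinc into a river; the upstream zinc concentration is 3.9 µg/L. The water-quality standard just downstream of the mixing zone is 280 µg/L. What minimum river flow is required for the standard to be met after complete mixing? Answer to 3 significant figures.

20400 L/s

Set C_mix = 280: (Q·3.900 + 4620·1500) / (Q + 4620) = 280
→ Q = 4620·(1500 − 280)/(280 − 3.900) = 20410 L/s.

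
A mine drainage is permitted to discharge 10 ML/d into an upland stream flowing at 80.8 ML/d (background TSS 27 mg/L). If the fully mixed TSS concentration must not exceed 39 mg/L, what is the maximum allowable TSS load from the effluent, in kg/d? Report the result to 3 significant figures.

Mass balance at the limit: 80.80·27.00 + 10.00·Cₑ = 90.80·39 → Cₑ = 136.0 mg/L.
10.00 ML/d = 0.1157 m³/s. Load = 0.1157 m³/s × 136.0 g/m³ × 86 400 s/d = 1360 kg/d.

1360 kg/d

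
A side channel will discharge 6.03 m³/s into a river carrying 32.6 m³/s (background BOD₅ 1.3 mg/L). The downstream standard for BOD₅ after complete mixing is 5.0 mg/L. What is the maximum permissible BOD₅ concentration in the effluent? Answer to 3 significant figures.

At the limit, (Qr·Cr + Qe·Cₑ)/(Qr + Qe) = 5.0:
Cₑ = (38.63·5.0 − 32.60·1.300) / 6.030 = 25.00 mg/L.

25.0 mg/L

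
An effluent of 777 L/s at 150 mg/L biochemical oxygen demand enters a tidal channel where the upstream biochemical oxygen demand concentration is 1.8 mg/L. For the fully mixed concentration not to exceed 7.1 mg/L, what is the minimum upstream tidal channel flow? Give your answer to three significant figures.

Set C_mix = 7.1: (Q·1.800 + 777.0·150.0) / (Q + 777.0) = 7.1
→ Q = 777.0·(150.0 − 7.1)/(7.1 − 1.800) = 20950 L/s.

20900 L/s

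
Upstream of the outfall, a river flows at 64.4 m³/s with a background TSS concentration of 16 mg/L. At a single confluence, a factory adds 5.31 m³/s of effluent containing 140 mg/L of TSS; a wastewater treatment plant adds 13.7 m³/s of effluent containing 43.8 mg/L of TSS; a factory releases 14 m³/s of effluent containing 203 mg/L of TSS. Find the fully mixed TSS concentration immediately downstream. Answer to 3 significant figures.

53.5 mg/L

Mass balance: C = (64.40·16.00 + 5.310·140.0 + 13.70·43.80 + 14.00·203.0) / 97.41 = 5216/97.41 = 53.55 mg/L.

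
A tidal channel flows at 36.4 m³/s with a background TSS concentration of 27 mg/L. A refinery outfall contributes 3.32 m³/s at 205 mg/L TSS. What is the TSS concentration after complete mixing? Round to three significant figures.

Flow-weighted average: C = (36.40·27.00 + 3.320·205.0) / 39.72 = 1663/39.72 = 41.88 mg/L.

41.9 mg/L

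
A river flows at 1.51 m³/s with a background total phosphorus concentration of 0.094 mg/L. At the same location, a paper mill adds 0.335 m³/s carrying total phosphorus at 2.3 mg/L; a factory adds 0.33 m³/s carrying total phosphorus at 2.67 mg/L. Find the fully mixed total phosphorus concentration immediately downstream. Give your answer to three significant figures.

0.825 mg/L

Mass balance: C = (1.510·0.09400 + 0.3350·2.300 + 0.3300·2.670) / 2.175 = 1.794/2.175 = 0.8246 mg/L.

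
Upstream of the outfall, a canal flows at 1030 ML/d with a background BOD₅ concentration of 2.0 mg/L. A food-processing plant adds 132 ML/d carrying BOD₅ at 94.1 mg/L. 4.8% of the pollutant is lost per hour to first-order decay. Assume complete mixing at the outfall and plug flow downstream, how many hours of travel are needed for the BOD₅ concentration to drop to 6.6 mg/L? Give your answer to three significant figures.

12.9 h

Conservation of mass: C = (1030·2.000 + 132.0·94.10) / 1162 = 14480/1162 = 12.46 mg/L.
4.8%/h lost → k = −ln(1 − 0.048) = 0.04919 h⁻¹.
12.46·exp(−k·t) = 6.6 → t = ln(12.46/6.6)/k = 46520 s = 12.92 h.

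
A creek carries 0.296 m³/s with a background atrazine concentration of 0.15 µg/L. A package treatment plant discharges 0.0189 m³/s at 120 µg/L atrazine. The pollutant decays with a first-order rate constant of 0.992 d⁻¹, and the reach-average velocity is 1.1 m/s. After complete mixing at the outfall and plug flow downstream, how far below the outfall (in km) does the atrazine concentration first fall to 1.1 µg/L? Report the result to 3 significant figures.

After mixing, C = (0.2960·0.1500 + 0.01890·120.0) / 0.3149 = 2.312/0.3149 = 7.343 µg/L.
Set 7.343·exp(−k·t) = 1.1 → t = ln(7.343/1.1)/k = 165400 s = 45.93 h.
Distance = v·t = 1.1·165400 = 181900 m = 181.9 km.

182 km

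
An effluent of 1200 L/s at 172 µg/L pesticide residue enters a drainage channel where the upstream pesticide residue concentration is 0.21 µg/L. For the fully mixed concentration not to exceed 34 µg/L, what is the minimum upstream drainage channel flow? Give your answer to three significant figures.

Set C_mix = 34: (Q·0.2100 + 1200·172.0) / (Q + 1200) = 34
→ Q = 1200·(172.0 − 34)/(34 − 0.2100) = 4901 L/s.

4900 L/s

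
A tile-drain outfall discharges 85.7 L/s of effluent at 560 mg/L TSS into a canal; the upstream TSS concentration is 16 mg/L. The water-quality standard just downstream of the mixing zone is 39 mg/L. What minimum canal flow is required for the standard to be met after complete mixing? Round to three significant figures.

1940 L/s

Set C_mix = 39: (Q·16.00 + 85.70·560.0) / (Q + 85.70) = 39
→ Q = 85.70·(560.0 − 39)/(39 − 16.00) = 1941 L/s.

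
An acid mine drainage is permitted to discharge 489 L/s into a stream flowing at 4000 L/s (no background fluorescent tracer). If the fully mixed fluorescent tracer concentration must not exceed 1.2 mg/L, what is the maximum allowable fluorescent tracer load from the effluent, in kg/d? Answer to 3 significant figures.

Mass balance at the limit: 4000·0 + 489.0·Cₑ = 4489·1.2 → Cₑ = 11.02 mg/L.
489.0 L/s = 0.4890 m³/s. Load = 0.4890 m³/s × 11.02 g/m³ × 86 400 s/d = 465.4 kg/d.

465 kg/d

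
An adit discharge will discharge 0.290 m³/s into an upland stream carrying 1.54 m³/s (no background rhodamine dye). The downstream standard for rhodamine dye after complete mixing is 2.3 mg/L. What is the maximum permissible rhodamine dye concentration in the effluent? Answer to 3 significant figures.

14.5 mg/L

At the limit, (Qr·Cr + Qe·Cₑ)/(Qr + Qe) = 2.3:
Cₑ = (1.830·2.3 − 1.540·0) / 0.2900 = 14.51 mg/L.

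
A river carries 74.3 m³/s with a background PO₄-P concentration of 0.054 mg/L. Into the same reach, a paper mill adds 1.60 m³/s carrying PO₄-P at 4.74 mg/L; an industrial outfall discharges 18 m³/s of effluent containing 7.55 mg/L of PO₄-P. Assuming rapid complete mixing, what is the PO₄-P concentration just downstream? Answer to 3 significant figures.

Conservation of mass: C = (74.30·0.05400 + 1.600·4.740 + 18.00·7.550) / 93.90 = 147.5/93.90 = 1.571 mg/L.

1.57 mg/L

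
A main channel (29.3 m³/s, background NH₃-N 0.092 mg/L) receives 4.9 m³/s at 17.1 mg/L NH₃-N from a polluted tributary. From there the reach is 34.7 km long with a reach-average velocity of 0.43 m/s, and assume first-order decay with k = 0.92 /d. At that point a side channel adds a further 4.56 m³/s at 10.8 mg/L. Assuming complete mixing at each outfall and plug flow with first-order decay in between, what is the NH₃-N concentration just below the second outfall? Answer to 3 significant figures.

2.22 mg/L

Mass balance: C = (29.30·0.09200 + 4.900·17.10) / 34.20 = 86.49/34.20 = 2.529 mg/L; combined flow 34.20 m³/s.
Travel time t = 34.7·1000 / 0.43 = 80700 s = 22.42 h.
First-order decay: C = 2.529·exp(−k·t) = 2.529·0.4235 = 1.071 mg/L.
At the second outfall, C = (34.20·1.071 + 4.560·10.80) / (34.20 + 4.560) = 2.215 mg/L.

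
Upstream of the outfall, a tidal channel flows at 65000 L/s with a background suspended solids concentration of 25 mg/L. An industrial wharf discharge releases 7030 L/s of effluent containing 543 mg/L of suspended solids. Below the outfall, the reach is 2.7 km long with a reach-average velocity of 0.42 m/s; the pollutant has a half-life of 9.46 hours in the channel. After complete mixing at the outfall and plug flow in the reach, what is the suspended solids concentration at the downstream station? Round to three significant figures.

66.3 mg/L

Conservation of mass: C = (65000·25.00 + 7030·543.0) / 72030 = 5442000/72030 = 75.56 mg/L.
Travel time t = 2.7·1000 / 0.42 = 6429 s = 1.786 h.
Half-life 9.46 h → k = ln 2 / 9.46 = 0.07327 h⁻¹ = 1.759 d⁻¹.
Applying C = C₀e^(−kt): 75.56 × 0.8774 = 66.29 mg/L.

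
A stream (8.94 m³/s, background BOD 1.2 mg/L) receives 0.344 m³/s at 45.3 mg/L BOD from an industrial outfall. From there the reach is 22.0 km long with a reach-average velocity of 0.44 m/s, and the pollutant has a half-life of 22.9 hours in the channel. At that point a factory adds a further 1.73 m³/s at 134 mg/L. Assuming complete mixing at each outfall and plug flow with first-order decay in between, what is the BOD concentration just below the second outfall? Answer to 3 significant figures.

Flow-weighted average: C = (8.940·1.200 + 0.3440·45.30) / 9.284 = 26.31/9.284 = 2.834 mg/L; combined flow 9.284 m³/s.
Travel time t = 22.0·1000 / 0.44 = 50000 s = 13.89 h.
Half-life 22.9 h → k = ln 2 / 22.9 = 0.03027 h⁻¹ = 0.7264 d⁻¹.
Decay over the reach: 2.834·exp(−kt) = 2.834·0.6568 = 1.861 mg/L.
Second outfall: C = (9.284·1.861 + 1.730·134.0)/11.01 = 22.62 mg/L.

22.6 mg/L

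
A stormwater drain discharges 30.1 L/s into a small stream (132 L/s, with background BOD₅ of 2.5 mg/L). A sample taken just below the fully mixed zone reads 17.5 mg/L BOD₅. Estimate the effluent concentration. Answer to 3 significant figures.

83.3 mg/L

Mass balance: 132.0·2.500 + 30.10·Cₑ = 162.1·17.50
→ Cₑ = (162.1·17.50 − 132.0·2.500) / 30.10 = 83.28 mg/L.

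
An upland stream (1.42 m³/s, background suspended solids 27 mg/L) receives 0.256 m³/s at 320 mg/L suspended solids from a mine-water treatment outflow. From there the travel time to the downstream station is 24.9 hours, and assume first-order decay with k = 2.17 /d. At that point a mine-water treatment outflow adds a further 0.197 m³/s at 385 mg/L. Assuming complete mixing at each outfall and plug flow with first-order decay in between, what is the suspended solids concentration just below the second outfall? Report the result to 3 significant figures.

47.3 mg/L

Conservation of mass: C = (1.420·27.00 + 0.2560·320.0) / 1.676 = 120.3/1.676 = 71.75 mg/L; combined flow 1.676 m³/s.
After decay, C = 71.75 × e^(−kt) = 71.75 × 0.1053 = 7.552 mg/L.
Second outfall: C = (1.676·7.552 + 0.1970·385.0)/1.873 = 47.25 mg/L.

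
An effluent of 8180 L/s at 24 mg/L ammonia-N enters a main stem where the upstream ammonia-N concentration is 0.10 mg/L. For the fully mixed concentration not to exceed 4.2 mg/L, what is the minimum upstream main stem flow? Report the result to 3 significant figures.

Set C_mix = 4.2: (Q·0.1000 + 8180·24.00) / (Q + 8180) = 4.2
→ Q = 8180·(24.00 − 4.2)/(4.2 − 0.1000) = 39500 L/s.

39500 L/s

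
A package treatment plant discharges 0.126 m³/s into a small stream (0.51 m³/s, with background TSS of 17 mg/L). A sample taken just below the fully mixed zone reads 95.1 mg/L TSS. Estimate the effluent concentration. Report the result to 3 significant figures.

411 mg/L

Mass balance: 0.5100·17.00 + 0.1260·Cₑ = 0.6360·95.10
→ Cₑ = (0.6360·95.10 − 0.5100·17.00) / 0.1260 = 411.2 mg/L.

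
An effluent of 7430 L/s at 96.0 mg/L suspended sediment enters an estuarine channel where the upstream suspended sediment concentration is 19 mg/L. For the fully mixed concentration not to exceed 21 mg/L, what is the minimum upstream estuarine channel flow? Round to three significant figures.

Set C_mix = 21: (Q·19.00 + 7430·96.00) / (Q + 7430) = 21
→ Q = 7430·(96.00 − 21)/(21 − 19.00) = 278600 L/s.

279000 L/s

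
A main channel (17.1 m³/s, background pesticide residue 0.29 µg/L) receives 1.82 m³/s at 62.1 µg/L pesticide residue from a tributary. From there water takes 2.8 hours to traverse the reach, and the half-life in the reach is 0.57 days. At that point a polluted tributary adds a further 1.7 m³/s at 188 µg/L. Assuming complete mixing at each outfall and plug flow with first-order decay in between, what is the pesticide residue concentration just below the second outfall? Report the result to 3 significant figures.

20.5 µg/L

Mass balance: C = (17.10·0.2900 + 1.820·62.10) / 18.92 = 118.0/18.92 = 6.236 µg/L; combined flow 18.92 m³/s.
Half-life 0.57 d → k = ln 2 / 0.57 = 1.216 d⁻¹.
After decay, C = 6.236 × e^(−kt) = 6.236 × 0.8677 = 5.411 µg/L.
At the second outfall, C = (18.92·5.411 + 1.700·188.0) / (18.92 + 1.700) = 20.46 µg/L.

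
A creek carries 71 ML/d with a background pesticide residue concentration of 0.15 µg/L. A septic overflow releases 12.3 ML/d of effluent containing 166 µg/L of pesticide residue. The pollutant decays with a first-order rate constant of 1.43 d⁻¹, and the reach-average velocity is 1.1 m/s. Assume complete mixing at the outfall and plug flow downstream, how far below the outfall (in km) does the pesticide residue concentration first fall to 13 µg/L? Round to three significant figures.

42.5 km

Conservation of mass: C = (71.00·0.1500 + 12.30·166.0) / 83.30 = 2052/83.30 = 24.64 µg/L.
Set 24.64·exp(−k·t) = 13 → t = ln(24.64/13)/k = 38630 s = 10.73 h.
Distance = v·t = 1.1·38630 = 42490 m = 42.49 km.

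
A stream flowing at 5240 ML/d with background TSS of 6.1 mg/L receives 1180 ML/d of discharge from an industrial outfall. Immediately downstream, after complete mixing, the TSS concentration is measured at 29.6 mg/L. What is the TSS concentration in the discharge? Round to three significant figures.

134 mg/L

Mass balance: 5240·6.100 + 1180·Cₑ = 6420·29.60
→ Cₑ = (6420·29.60 − 5240·6.100) / 1180 = 134.0 mg/L.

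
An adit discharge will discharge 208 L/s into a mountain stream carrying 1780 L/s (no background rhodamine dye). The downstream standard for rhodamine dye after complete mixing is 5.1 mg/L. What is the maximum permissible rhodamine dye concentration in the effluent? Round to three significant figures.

48.7 mg/L

At the limit, (Qr·Cr + Qe·Cₑ)/(Qr + Qe) = 5.1:
Cₑ = (1988·5.1 − 1780·0) / 208.0 = 48.74 mg/L.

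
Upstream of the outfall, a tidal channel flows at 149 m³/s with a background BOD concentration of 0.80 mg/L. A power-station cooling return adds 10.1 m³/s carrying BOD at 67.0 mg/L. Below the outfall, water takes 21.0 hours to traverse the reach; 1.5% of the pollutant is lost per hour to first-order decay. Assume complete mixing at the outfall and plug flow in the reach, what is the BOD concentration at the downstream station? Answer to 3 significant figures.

Mixed concentration C = ΣQC/ΣQ = (149.0·0.8000 + 10.10·67.00) / 159.1 = 795.9/159.1 = 5.003 mg/L.
1.5%/h lost → k = −ln(1 − 0.015) = 0.01511 h⁻¹.
Decay over the reach: 5.003·exp(−kt) = 5.003·0.7280 = 3.642 mg/L.

3.64 mg/L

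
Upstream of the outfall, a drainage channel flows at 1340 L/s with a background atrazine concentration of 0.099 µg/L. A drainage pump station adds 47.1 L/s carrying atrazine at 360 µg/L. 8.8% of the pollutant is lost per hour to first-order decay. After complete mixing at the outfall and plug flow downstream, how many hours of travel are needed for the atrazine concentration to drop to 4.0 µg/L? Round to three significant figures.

12.2 h

Conservation of mass: C = (1340·0.09900 + 47.10·360.0) / 1387 = 17090/1387 = 12.32 µg/L.
8.8%/h lost → k = −ln(1 − 0.088) = 0.09212 h⁻¹.
12.32·exp(−k·t) = 4.0 → t = ln(12.32/4.0)/k = 43960 s = 12.21 h.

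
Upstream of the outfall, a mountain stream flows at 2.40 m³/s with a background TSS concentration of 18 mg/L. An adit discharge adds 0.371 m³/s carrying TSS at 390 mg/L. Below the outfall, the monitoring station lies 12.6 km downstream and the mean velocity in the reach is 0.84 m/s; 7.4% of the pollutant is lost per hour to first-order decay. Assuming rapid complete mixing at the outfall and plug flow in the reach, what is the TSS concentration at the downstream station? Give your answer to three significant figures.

Conservation of mass: C = (2.400·18.00 + 0.3710·390.0) / 2.771 = 187.9/2.771 = 67.81 mg/L.
Travel time t = 12.6·1000 / 0.84 = 15000 s = 4.167 h.
7.4%/h lost → k = −ln(1 − 0.074) = 0.07688 h⁻¹.
After decay, C = 67.81 × e^(−kt) = 67.81 × 0.7259 = 49.22 mg/L.

49.2 mg/L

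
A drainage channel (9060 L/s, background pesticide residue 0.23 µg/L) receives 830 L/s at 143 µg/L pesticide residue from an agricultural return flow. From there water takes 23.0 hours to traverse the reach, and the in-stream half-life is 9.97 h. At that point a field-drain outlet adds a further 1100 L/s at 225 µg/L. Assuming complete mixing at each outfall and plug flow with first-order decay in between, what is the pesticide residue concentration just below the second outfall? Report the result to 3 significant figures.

Conservation of mass: C = (9060·0.2300 + 830.0·143.0) / 9890 = 120800/9890 = 12.21 µg/L; combined flow 9890 L/s.
Half-life 9.97 h → k = ln 2 / 9.97 = 0.06952 h⁻¹ = 1.669 d⁻¹.
Decay over the reach: 12.21·exp(−kt) = 12.21·0.2021 = 2.468 µg/L.
At the second outfall, C = (9890·2.468 + 1100·225.0) / (9890 + 1100) = 24.74 µg/L.

24.7 µg/L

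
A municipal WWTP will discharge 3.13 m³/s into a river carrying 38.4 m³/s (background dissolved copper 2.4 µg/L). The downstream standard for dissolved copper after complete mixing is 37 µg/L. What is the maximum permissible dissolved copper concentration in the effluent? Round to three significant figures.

461 µg/L

At the limit, (Qr·Cr + Qe·Cₑ)/(Qr + Qe) = 37:
Cₑ = (41.53·37 − 38.40·2.400) / 3.130 = 461.5 µg/L.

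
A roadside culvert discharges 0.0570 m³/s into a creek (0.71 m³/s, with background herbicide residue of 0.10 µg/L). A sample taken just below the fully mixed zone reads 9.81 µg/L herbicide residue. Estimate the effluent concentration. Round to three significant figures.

Mass balance: 0.7100·0.1000 + 0.05700·Cₑ = 0.7670·9.810
→ Cₑ = (0.7670·9.810 − 0.7100·0.1000) / 0.05700 = 130.8 µg/L.

131 µg/L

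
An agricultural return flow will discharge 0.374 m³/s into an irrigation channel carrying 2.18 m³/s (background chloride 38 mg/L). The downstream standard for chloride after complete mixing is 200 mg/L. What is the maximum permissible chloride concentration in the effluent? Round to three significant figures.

At the limit, (Qr·Cr + Qe·Cₑ)/(Qr + Qe) = 200:
Cₑ = (2.554·200 − 2.180·38.00) / 0.3740 = 1144 mg/L.

1140 mg/L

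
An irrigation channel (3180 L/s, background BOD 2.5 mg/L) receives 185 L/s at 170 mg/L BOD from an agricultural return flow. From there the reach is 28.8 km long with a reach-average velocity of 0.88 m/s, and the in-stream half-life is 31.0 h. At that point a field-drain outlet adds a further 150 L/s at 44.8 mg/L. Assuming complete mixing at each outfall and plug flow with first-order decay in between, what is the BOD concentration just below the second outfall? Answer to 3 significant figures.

Mixed concentration C = ΣQC/ΣQ = (3180·2.500 + 185.0·170.0) / 3365 = 39400/3365 = 11.71 mg/L; combined flow 3365 L/s.
Travel time t = 28.8·1000 / 0.88 = 32730 s = 9.091 h.
Half-life 31.0 h → k = ln 2 / 31.0 = 0.02236 h⁻¹ = 0.5366 d⁻¹.
After decay, C = 11.71 × e^(−kt) = 11.71 × 0.8161 = 9.555 mg/L.
At the second outfall, C = (3365·9.555 + 150.0·44.80) / (3365 + 150.0) = 11.06 mg/L.

11.1 mg/L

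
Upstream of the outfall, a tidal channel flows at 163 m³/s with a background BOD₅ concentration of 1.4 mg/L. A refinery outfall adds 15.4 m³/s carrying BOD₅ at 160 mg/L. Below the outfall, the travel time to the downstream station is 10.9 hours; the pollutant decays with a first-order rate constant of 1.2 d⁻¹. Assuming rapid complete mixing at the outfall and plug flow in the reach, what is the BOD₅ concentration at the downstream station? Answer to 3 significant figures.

8.75 mg/L

Flow-weighted average: C = (163.0·1.400 + 15.40·160.0) / 178.4 = 2692/178.4 = 15.09 mg/L.
Decay over the reach: 15.09·exp(−kt) = 15.09·0.5798 = 8.750 mg/L.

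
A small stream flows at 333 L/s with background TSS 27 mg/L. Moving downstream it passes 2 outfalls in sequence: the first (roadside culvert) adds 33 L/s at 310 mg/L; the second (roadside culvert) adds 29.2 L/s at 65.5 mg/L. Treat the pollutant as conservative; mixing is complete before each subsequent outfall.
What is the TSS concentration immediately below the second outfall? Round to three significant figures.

53.5 mg/L

Below outfall 1: Q → 366.0 L/s, C = (333.0·27.00 + 33.00·310.0)/366.0 = 52.52 mg/L.
Below outfall 2: Q → 395.2 L/s, C = (366.0·52.52 + 29.20·65.50)/395.2 = 53.48 mg/L.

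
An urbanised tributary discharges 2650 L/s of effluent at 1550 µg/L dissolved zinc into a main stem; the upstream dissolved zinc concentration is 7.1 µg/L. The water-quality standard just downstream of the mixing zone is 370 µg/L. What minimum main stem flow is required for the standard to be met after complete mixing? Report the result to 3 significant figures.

8620 L/s

Set C_mix = 370: (Q·7.100 + 2650·1550) / (Q + 2650) = 370
→ Q = 2650·(1550 − 370)/(370 − 7.100) = 8617 L/s.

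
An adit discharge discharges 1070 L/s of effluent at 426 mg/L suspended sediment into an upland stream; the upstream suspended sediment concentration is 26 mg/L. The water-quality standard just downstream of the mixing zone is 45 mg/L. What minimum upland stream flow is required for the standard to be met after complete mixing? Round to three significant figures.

21500 L/s

Set C_mix = 45: (Q·26.00 + 1070·426.0) / (Q + 1070) = 45
→ Q = 1070·(426.0 − 45)/(45 − 26.00) = 21460 L/s.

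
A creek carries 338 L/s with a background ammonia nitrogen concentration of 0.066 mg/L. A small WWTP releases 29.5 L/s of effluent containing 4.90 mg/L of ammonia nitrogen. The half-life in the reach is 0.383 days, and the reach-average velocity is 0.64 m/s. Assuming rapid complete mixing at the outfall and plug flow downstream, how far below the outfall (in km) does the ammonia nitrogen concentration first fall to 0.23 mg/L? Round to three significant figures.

20.8 km

After mixing, C = (338.0·0.06600 + 29.50·4.900) / 367.5 = 166.9/367.5 = 0.4540 mg/L.
Half-life 0.383 d → k = ln 2 / 0.383 = 1.810 d⁻¹.
Set 0.4540·exp(−k·t) = 0.23 → t = ln(0.4540/0.23)/k = 32470 s = 9.019 h.
Distance = v·t = 0.64·32470 = 20780 m = 20.78 km.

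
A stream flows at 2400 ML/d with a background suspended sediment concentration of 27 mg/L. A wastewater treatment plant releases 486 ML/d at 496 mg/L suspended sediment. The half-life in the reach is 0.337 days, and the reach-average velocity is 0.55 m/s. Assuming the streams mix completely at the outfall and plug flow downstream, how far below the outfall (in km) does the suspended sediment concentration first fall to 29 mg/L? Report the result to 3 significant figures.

After mixing, C = (2400·27.00 + 486.0·496.0) / 2886 = 305900/2886 = 106.0 mg/L.
Half-life 0.337 d → k = ln 2 / 0.337 = 2.057 d⁻¹.
Set 106.0·exp(−k·t) = 29 → t = ln(106.0/29)/k = 54440 s = 15.12 h.
Distance = v·t = 0.55·54440 = 29940 m = 29.94 km.

29.9 km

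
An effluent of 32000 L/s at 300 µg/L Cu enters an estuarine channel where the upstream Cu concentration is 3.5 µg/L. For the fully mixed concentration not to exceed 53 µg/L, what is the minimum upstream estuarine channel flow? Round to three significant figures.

160000 L/s

Set C_mix = 53: (Q·3.500 + 32000·300.0) / (Q + 32000) = 53
→ Q = 32000·(300.0 − 53)/(53 − 3.500) = 159700 L/s.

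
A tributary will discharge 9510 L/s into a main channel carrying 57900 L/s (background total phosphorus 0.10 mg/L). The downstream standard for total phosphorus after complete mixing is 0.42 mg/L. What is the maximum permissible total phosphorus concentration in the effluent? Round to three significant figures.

At the limit, (Qr·Cr + Qe·Cₑ)/(Qr + Qe) = 0.42:
Cₑ = (67410·0.42 − 57900·0.1000) / 9510 = 2.368 mg/L.

2.37 mg/L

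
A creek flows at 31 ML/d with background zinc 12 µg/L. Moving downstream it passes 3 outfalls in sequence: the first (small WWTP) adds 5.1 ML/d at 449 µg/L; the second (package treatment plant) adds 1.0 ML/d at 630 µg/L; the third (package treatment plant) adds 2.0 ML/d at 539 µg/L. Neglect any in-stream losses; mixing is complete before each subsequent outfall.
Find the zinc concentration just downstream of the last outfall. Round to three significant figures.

112 µg/L

Outfall 1: combined Q = 36.10 ML/d; C = (31.00·12.00 + 5.100·449.0)/36.10 = 73.74 µg/L.
Outfall 2: combined Q = 37.10 ML/d; C = (36.10·73.74 + 1.000·630.0)/37.10 = 88.73 µg/L.
Outfall 3: combined Q = 39.10 ML/d; C = (37.10·88.73 + 2.000·539.0)/39.10 = 111.8 µg/L.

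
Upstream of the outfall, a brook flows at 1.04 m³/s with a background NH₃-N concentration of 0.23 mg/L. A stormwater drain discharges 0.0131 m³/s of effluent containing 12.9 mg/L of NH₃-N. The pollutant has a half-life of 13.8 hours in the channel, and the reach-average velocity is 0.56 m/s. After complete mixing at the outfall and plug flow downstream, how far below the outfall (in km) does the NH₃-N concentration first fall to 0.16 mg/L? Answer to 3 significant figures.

Mixed concentration C = ΣQC/ΣQ = (1.040·0.2300 + 0.01310·12.90) / 1.053 = 0.4082/1.053 = 0.3876 mg/L.
Half-life 13.8 h → k = ln 2 / 13.8 = 0.05023 h⁻¹ = 1.205 d⁻¹.
Set 0.3876·exp(−k·t) = 0.16 → t = ln(0.3876/0.16)/k = 63420 s = 17.62 h.
Distance = v·t = 0.56·63420 = 35510 m = 35.51 km.

35.5 km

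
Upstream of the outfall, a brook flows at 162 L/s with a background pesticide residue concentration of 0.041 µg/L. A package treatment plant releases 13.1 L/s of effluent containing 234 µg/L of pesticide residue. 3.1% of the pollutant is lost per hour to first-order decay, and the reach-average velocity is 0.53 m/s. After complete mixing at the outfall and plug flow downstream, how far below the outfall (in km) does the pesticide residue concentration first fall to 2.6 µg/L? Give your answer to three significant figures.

116 km

Conservation of mass: C = (162.0·0.04100 + 13.10·234.0) / 175.1 = 3072/175.1 = 17.54 µg/L.
3.1%/h lost → k = −ln(1 − 0.031) = 0.03149 h⁻¹.
Set 17.54·exp(−k·t) = 2.6 → t = ln(17.54/2.6)/k = 218300 s = 60.63 h.
Distance = v·t = 0.53·218300 = 115700 m = 115.7 km.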